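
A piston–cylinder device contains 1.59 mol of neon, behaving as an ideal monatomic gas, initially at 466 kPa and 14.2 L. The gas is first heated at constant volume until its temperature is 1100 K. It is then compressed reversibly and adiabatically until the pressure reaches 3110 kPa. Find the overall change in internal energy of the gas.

T₁ = P₁V₁/(nR) = 466×14.2/(1.59×8.314) = 501 K.
Step 1 — Isochoric: V stays 14.2 L; P/T = const ⇒ T₂ = 1100 K, P₂ = 1020 kPa.
W = 0 (no volume change).
ΔU = nCvΔT = 1.59×12.5×(1100−501) = 11900 J.
Q = ΔU = 11900 J.
State after step 1: P = 1020 kPa, V = 14.2 L, T = 1100 K.
Step 2 — Adiabatic: T₂/T₁ = (P₂/P₁)^((γ−1)/γ) ⇒ T₂ = 1100×(3.04)^0.400 = 1720 K; V₂ = 7.29 L.
ΔU = nCvΔT = 1.59×12.5×(1720−1100) = 12200 J.
Q = 0 for an adiabatic process, so W = −ΔU = -12200 J.
Net over both steps: W = -12200 J, Q = 11900 J, ΔU = 24100 J.

24100 J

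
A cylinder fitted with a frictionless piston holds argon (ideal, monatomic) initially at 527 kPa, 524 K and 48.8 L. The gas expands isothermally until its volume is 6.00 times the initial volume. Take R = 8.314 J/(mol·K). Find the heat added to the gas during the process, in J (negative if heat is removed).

46100 J

n = P₁V₁/(RT₁) = 527×48.8/(8.314×524) = 5.90 mol.
Isothermal: T stays 524 K; PV = const ⇒ V₂ = 293 L, P₂ = 87.8 kPa.
ΔU = 0 (ideal gas, T constant).
W = nRT ln(V₂/V₁) = 5.90×8.314×524×ln(6.00) = 46100 J.
Q = ΔU + W = 46100 J.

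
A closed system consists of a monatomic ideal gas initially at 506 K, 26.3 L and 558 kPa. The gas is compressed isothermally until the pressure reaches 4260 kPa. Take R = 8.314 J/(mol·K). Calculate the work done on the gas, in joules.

29800 J

n = P₁V₁/(RT₁) = 558×26.3/(8.314×506) = 3.49 mol.
Isothermal: T stays 506 K; PV = const ⇒ V₂ = 3.44 L, P₂ = 4260 kPa.
W = nRT ln(V₂/V₁) = 3.49×8.314×506×ln(0.131) = -29800 J.
Work done on the gas = −W_by = 29800 J.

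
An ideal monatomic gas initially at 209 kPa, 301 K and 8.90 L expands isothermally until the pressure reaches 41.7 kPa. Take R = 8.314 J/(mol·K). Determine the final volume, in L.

Isothermal: T stays 301 K; PV = const ⇒ V₂ = 44.6 L, P₂ = 41.7 kPa.

44.6 L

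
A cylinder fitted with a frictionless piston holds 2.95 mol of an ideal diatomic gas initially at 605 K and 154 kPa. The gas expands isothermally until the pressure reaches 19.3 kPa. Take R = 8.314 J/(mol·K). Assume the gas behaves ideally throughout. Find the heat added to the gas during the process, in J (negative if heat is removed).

V₁ = nRT₁/P₁ = 2.95×8.314×605/154 = 96.4 L.
Isothermal: T stays 605 K; PV = const ⇒ V₂ = 769 L, P₂ = 19.3 kPa.
ΔU = 0 (ideal gas, T constant).
W = nRT ln(V₂/V₁) = 2.95×8.314×605×ln(7.98) = 30800 J.
Q = ΔU + W = 30800 J.

30800 J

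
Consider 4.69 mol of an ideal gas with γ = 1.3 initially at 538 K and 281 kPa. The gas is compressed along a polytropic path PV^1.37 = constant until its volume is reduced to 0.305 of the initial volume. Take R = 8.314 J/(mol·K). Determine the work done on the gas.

V₁ = nRT₁/P₁ = 4.69×8.314×538/281 = 74.7 L.
Polytropic n=1.37: T₂ = T₁(V₁/V₂)^(n−1) = 538×(3.28)^0.37 = 835 K; P₂ = P₁(V₁/V₂)^n = 1430 kPa.
W = (P₁V₁−P₂V₂)/(n−1) = (281×74.7−1430×22.8)/0.37 = -31300 J.
Work done on the gas = −W_by = 31300 J.

31300 J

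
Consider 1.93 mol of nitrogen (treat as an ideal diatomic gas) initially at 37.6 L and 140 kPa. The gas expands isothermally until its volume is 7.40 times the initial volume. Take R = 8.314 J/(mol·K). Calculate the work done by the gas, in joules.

10500 J

T₁ = P₁V₁/(nR) = 140×37.6/(1.93×8.314) = 328 K.
Isothermal: T stays 328 K; PV = const ⇒ V₂ = 278 L, P₂ = 18.9 kPa.
W = nRT ln(V₂/V₁) = 1.93×8.314×328×ln(7.40) = 10500 J.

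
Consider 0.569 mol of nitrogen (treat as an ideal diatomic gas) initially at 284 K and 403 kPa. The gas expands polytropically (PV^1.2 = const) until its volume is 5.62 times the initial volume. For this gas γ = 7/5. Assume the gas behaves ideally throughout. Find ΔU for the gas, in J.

V₁ = nRT₁/P₁ = 0.569×8.314×284/403 = 3.33 L.
Polytropic n=1.2: T₂ = T₁(V₁/V₂)^(n−1) = 284×(0.178)^0.20 = 201 K; P₂ = P₁(V₁/V₂)^n = 50.8 kPa.
For an ideal gas ΔU = nCvΔT with Cv = (5/2)R = 20.8 J/(mol·K).
ΔU = 0.569×20.8×(201−284) = -981 J.

-981 J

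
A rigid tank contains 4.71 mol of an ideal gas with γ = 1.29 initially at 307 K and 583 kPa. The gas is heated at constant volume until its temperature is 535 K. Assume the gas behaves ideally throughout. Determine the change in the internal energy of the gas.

30800 J

V₁ = nRT₁/P₁ = 4.71×8.314×307/583 = 20.6 L.
Isochoric: V stays 20.6 L; P/T = const ⇒ T₂ = 535 K, P₂ = 1020 kPa.
For an ideal gas ΔU = nCvΔT with Cv = R/(γ−1) = 28.7 J/(mol·K).
ΔU = 4.71×28.7×(535−307) = 30800 J.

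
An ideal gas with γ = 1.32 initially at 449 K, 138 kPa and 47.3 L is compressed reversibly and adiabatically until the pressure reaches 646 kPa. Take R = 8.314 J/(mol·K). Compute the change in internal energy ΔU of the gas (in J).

n = P₁V₁/(RT₁) = 138×47.3/(8.314×449) = 1.75 mol.
Adiabatic: T₂/T₁ = (P₂/P₁)^((γ−1)/γ) ⇒ T₂ = 449×(4.68)^0.242 = 653 K; V₂ = 14.7 L.
For an ideal gas ΔU = nCvΔT with Cv = R/(γ−1) = 26.0 J/(mol·K).
ΔU = 1.75×26.0×(653−449) = 9260 J.

9260 J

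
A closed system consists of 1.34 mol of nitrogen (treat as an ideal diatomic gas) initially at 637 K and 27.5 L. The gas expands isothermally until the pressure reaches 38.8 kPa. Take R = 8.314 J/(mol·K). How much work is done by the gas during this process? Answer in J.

13400 J

P₁ = nRT₁/V₁ = 1.34×8.314×637/27.5 = 258 kPa.
Isothermal: T stays 637 K; PV = const ⇒ V₂ = 183 L, P₂ = 38.8 kPa.
W = nRT ln(V₂/V₁) = 1.34×8.314×637×ln(6.65) = 13400 J.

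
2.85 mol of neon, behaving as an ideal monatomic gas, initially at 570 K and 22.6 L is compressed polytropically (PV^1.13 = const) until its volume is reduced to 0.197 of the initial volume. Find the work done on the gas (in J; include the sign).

24400 J

P₁ = nRT₁/V₁ = 2.85×8.314×570/22.6 = 598 kPa.
Polytropic n=1.13: T₂ = T₁(V₁/V₂)^(n−1) = 570×(5.08)^0.13 = 704 K; P₂ = P₁(V₁/V₂)^n = 3750 kPa.
W = (P₁V₁−P₂V₂)/(n−1) = (598×22.6−3750×4.45)/0.13 = -24400 J.
Work done on the gas = −W_by = 24400 J.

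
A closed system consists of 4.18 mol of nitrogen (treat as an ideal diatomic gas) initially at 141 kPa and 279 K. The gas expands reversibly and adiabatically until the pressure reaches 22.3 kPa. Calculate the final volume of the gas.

257 L

V₁ = nRT₁/P₁ = 4.18×8.314×279/141 = 68.8 L.
Adiabatic: T₂/T₁ = (P₂/P₁)^((γ−1)/γ) ⇒ T₂ = 279×(0.158)^0.286 = 165 K; V₂ = 257 L.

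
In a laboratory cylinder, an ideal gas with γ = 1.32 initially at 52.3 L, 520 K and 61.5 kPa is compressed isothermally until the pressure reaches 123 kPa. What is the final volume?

26.1 L

Isothermal: T stays 520 K; PV = const ⇒ V₂ = 26.1 L, P₂ = 123 kPa.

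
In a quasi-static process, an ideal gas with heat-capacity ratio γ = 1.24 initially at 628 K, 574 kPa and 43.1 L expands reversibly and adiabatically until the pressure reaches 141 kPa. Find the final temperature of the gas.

Adiabatic: T₂/T₁ = (P₂/P₁)^((γ−1)/γ) ⇒ T₂ = 628×(0.246)^0.194 = 479 K; V₂ = 134 L.

479 K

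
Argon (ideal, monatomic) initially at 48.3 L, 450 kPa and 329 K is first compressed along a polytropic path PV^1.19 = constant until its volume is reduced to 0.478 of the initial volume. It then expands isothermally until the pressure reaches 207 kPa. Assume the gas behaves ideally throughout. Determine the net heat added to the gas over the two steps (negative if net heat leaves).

29100 J

n = P₁V₁/(RT₁) = 450×48.3/(8.314×329) = 7.95 mol.
Step 1 — Polytropic n=1.19: T₂ = T₁(V₁/V₂)^(n−1) = 329×(2.09)^0.19 = 379 K; P₂ = P₁(V₁/V₂)^n = 1080 kPa.
W = (P₁V₁−P₂V₂)/(n−1) = (450×48.3−1080×23.1)/0.19 = -17200 J.
ΔU = nCvΔT = 7.95×12.5×(379−329) = 4910 J.
Q = ΔU + W = -12300 J.
State after step 1: P = 1080 kPa, V = 23.1 L, T = 379 K.
Step 2 — Isothermal: T stays 379 K; PV = const ⇒ V₂ = 121 L, P₂ = 207 kPa.
ΔU = 0 (ideal gas, T constant).
W = nRT ln(V₂/V₁) = 7.95×8.314×379×ln(5.23) = 41400 J.
Q = ΔU + W = 41400 J.
Net over both steps: W = 24200 J, Q = 29100 J, ΔU = 4910 J.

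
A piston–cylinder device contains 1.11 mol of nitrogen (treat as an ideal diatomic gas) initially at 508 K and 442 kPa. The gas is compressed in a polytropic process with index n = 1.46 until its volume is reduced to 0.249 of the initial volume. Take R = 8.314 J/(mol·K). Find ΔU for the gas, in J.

V₁ = nRT₁/P₁ = 1.11×8.314×508/442 = 10.6 L.
Polytropic n=1.46: T₂ = T₁(V₁/V₂)^(n−1) = 508×(4.02)^0.46 = 963 K; P₂ = P₁(V₁/V₂)^n = 3360 kPa.
For an ideal gas ΔU = nCvΔT with Cv = (5/2)R = 20.8 J/(mol·K).
ΔU = 1.11×20.8×(963−508) = 10500 J.

10500 J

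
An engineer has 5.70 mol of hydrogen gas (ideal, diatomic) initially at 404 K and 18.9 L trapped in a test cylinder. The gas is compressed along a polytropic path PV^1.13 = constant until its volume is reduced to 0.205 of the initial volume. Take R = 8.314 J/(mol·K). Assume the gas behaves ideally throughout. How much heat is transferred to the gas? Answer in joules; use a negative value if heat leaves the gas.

-22700 J

P₁ = nRT₁/V₁ = 5.70×8.314×404/18.9 = 1010 kPa.
Polytropic n=1.13: T₂ = T₁(V₁/V₂)^(n−1) = 404×(4.88)^0.13 = 496 K; P₂ = P₁(V₁/V₂)^n = 6070 kPa.
W = (P₁V₁−P₂V₂)/(n−1) = (1010×18.9−6070×3.87)/0.13 = -33700 J.
ΔU = nCvΔT = 5.70×20.8×(496−404) = 10900 J.
Q = ΔU + W = -22700 J.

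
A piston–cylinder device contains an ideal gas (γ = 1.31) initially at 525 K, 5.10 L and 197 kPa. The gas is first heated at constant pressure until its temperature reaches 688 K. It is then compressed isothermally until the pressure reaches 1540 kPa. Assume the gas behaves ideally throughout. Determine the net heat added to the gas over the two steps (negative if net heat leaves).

-1390 J

n = P₁V₁/(RT₁) = 197×5.10/(8.314×525) = 0.230 mol.
Step 1 — Isobaric: P stays 197 kPa; V/T = const ⇒ T₂ = 688 K, V₂ = 6.68 L.
W = PΔV = 197×(6.68−5.10) kPa·L = 312 J.
ΔU = nCvΔT = 0.230×26.8×(688−525) = 1010 J.
Q = ΔU + W = nCpΔT = 1320 J.
State after step 1: P = 197 kPa, V = 6.68 L, T = 688 K.
Step 2 — Isothermal: T stays 688 K; PV = const ⇒ V₂ = 0.855 L, P₂ = 1540 kPa.
ΔU = 0 (ideal gas, T constant).
W = nRT ln(V₂/V₁) = 0.230×8.314×688×ln(0.128) = -2710 J.
Q = ΔU + W = -2710 J.
Net over both steps: W = -2400 J, Q = -1390 J, ΔU = 1010 J.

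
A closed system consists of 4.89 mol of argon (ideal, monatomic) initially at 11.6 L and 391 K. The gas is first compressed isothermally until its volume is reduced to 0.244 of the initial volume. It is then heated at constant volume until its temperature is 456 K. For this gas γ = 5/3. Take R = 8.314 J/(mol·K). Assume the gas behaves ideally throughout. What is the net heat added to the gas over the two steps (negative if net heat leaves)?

-18500 J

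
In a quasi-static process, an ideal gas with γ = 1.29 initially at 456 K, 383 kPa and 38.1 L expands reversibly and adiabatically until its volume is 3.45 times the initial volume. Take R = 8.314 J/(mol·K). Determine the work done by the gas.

n = P₁V₁/(RT₁) = 383×38.1/(8.314×456) = 3.85 mol.
Adiabatic: TV^(γ−1) = const ⇒ T₂ = 456×(0.290)^0.290 = 318 K; PV^γ = const ⇒ P₂ = 77.5 kPa.
ΔU = nCvΔT = 3.85×28.7×(318−456) = -15200 J.
Q = 0 for an adiabatic process, so W = −ΔU = 15200 J.

15200 J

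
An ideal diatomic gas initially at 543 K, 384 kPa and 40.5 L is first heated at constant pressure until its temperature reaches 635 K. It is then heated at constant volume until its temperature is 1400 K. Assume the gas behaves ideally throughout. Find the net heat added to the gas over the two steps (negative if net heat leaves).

64000 J

n = P₁V₁/(RT₁) = 384×40.5/(8.314×543) = 3.44 mol.
Step 1 — Isobaric: P stays 384 kPa; V/T = const ⇒ T₂ = 635 K, V₂ = 47.4 L.
W = PΔV = 384×(47.4−40.5) kPa·L = 2630 J.
ΔU = nCvΔT = 3.44×20.8×(635−543) = 6590 J.
Q = ΔU + W = nCpΔT = 9220 J.
State after step 1: P = 384 kPa, V = 47.4 L, T = 635 K.
Step 2 — Isochoric: V stays 47.4 L; P/T = const ⇒ T₂ = 1400 K, P₂ = 847 kPa.
W = 0 (no volume change).
ΔU = nCvΔT = 3.44×20.8×(1400−635) = 54800 J.
Q = ΔU = 54800 J.
Net over both steps: W = 2630 J, Q = 64000 J, ΔU = 61400 J.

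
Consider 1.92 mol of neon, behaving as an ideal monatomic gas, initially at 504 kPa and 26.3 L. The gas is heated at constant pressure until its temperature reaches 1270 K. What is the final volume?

40.2 L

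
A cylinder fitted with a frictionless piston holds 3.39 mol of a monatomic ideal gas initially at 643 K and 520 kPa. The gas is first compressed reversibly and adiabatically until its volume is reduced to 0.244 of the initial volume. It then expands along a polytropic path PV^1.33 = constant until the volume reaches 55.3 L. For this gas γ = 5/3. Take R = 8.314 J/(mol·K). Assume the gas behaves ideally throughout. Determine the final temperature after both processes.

V₁ = nRT₁/P₁ = 3.39×8.314×643/520 = 34.9 L.
Step 1 — Adiabatic: TV^(γ−1) = const ⇒ T₂ = 643×(4.10)^0.667 = 1650 K; PV^γ = const ⇒ P₂ = 5460 kPa.
ΔU = nCvΔT = 3.39×12.5×(1650−643) = 42400 J.
Q = 0 for an adiabatic process, so W = −ΔU = -42400 J.
State after step 1: P = 5460 kPa, V = 8.50 L, T = 1650 K.
Step 2 — Polytropic n=1.33: T₂ = T₁(V₁/V₂)^(n−1) = 1650×(0.154)^0.33 = 888 K; P₂ = P₁(V₁/V₂)^n = 452 kPa.
W = (P₁V₁−P₂V₂)/(n−1) = (5460×8.50−452×55.3)/0.33 = 64800 J.
ΔU = nCvΔT = 3.39×12.5×(888−1650) = -32100 J.
Q = ΔU + W = 32700 J.
Net over both steps: W = 22400 J, Q = 32700 J, ΔU = 10300 J.

888 K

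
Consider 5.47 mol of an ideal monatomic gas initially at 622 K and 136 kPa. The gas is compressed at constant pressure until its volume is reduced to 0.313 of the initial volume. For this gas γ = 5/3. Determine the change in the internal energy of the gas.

-29100 J

V₁ = nRT₁/P₁ = 5.47×8.314×622/136 = 208 L.
Isobaric: P stays 136 kPa; V/T = const ⇒ T₂ = 195 K, V₂ = 65.1 L.
For an ideal gas ΔU = nCvΔT with Cv = (3/2)R = 12.5 J/(mol·K).
ΔU = 5.47×12.5×(195−622) = -29100 J.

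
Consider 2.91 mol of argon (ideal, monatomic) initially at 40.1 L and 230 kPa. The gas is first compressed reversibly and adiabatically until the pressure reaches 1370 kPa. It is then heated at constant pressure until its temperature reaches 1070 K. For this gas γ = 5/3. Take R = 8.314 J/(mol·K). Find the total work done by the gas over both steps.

-7360 J

T₁ = P₁V₁/(nR) = 230×40.1/(2.91×8.314) = 381 K.
Step 1 — Adiabatic: T₂/T₁ = (P₂/P₁)^((γ−1)/γ) ⇒ T₂ = 381×(5.96)^0.400 = 778 K; V₂ = 13.7 L.
ΔU = nCvΔT = 2.91×12.5×(778−381) = 14400 J.
Q = 0 for an adiabatic process, so W = −ΔU = -14400 J.
State after step 1: P = 1370 kPa, V = 13.7 L, T = 778 K.
Step 2 — Isobaric: P stays 1370 kPa; V/T = const ⇒ T₂ = 1070 K, V₂ = 18.9 L.
W = PΔV = 1370×(18.9−13.7) kPa·L = 7060 J.
ΔU = nCvΔT = 2.91×12.5×(1070−778) = 10600 J.
Q = ΔU + W = nCpΔT = 17600 J.
Net over both steps: W = -7360 J, Q = 17600 J, ΔU = 25000 J.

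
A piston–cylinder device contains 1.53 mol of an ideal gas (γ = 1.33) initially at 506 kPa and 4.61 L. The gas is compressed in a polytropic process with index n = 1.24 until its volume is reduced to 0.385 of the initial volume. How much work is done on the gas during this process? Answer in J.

2500 J

T₁ = P₁V₁/(nR) = 506×4.61/(1.53×8.314) = 183 K.
Polytropic n=1.24: T₂ = T₁(V₁/V₂)^(n−1) = 183×(2.60)^0.24 = 231 K; P₂ = P₁(V₁/V₂)^n = 1650 kPa.
W = (P₁V₁−P₂V₂)/(n−1) = (506×4.61−1650×1.77)/0.24 = -2500 J.
Work done on the gas = −W_by = 2500 J.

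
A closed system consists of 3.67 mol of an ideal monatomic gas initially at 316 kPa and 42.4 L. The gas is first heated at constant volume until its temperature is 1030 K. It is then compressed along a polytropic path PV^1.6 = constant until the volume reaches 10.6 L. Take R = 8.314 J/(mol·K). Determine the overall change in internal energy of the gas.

88200 J

T₁ = P₁V₁/(nR) = 316×42.4/(3.67×8.314) = 439 K.
Step 1 — Isochoric: V stays 42.4 L; P/T = const ⇒ T₂ = 1030 K, P₂ = 741 kPa.
W = 0 (no volume change).
ΔU = nCvΔT = 3.67×12.5×(1030−439) = 27000 J.
Q = ΔU = 27000 J.
State after step 1: P = 741 kPa, V = 42.4 L, T = 1030 K.
Step 2 — Polytropic n=1.6: T₂ = T₁(V₁/V₂)^(n−1) = 1030×(4.00)^0.60 = 2370 K; P₂ = P₁(V₁/V₂)^n = 6810 kPa.
W = (P₁V₁−P₂V₂)/(n−1) = (741×42.4−6810×10.6)/0.60 = -68000 J.
ΔU = nCvΔT = 3.67×12.5×(2370−1030) = 61200 J.
Q = ΔU + W = -6800 J.
Net over both steps: W = -68000 J, Q = 20200 J, ΔU = 88200 J.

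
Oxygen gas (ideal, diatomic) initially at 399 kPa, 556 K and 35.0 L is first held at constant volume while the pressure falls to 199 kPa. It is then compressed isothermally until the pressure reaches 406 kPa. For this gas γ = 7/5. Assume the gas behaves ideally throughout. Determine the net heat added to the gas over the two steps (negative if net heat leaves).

-22500 J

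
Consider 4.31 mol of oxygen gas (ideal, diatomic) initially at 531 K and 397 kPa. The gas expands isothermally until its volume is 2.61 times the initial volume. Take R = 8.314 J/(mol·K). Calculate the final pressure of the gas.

V₁ = nRT₁/P₁ = 4.31×8.314×531/397 = 47.9 L.
Isothermal: T stays 531 K; PV = const ⇒ V₂ = 125 L, P₂ = 152 kPa.

152 kPa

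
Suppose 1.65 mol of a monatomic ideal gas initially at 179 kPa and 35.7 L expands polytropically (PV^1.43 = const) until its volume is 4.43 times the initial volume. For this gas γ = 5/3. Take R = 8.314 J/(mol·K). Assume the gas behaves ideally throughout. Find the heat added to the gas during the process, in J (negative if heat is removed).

2490 J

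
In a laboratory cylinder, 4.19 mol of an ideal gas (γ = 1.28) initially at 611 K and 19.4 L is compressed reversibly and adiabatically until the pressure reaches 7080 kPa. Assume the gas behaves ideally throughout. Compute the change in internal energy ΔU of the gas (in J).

38300 J

P₁ = nRT₁/V₁ = 4.19×8.314×611/19.4 = 1100 kPa.
Adiabatic: T₂/T₁ = (P₂/P₁)^((γ−1)/γ) ⇒ T₂ = 611×(6.45)^0.219 = 919 K; V₂ = 4.52 L.
For an ideal gas ΔU = nCvΔT with Cv = R/(γ−1) = 29.7 J/(mol·K).
ΔU = 4.19×29.7×(919−611) = 38300 J.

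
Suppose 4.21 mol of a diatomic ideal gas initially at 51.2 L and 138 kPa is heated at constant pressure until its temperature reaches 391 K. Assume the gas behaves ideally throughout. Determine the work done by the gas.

T₁ = P₁V₁/(nR) = 138×51.2/(4.21×8.314) = 202 K.
Isobaric: P stays 138 kPa; V/T = const ⇒ T₂ = 391 K, V₂ = 99.2 L.
W = PΔV = 138×(99.2−51.2) kPa·L = 6620 J.

6620 J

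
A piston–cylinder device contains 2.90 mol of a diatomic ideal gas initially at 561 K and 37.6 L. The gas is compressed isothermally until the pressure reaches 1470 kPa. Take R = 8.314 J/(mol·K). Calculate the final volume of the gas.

P₁ = nRT₁/V₁ = 2.90×8.314×561/37.6 = 360 kPa.
Isothermal: T stays 561 K; PV = const ⇒ V₂ = 9.20 L, P₂ = 1470 kPa.

9.20 L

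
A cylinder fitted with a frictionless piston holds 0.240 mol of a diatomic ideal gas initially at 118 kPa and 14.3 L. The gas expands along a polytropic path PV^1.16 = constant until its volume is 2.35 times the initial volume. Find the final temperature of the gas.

T₁ = P₁V₁/(nR) = 118×14.3/(0.240×8.314) = 846 K.
Polytropic n=1.16: T₂ = T₁(V₁/V₂)^(n−1) = 846×(0.426)^0.16 = 738 K; P₂ = P₁(V₁/V₂)^n = 43.8 kPa.

738 K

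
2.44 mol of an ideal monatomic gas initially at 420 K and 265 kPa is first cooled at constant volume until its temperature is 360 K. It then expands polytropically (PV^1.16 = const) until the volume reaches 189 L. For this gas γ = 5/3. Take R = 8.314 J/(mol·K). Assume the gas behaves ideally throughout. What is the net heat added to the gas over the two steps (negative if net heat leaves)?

6740 J

V₁ = nRT₁/P₁ = 2.44×8.314×420/265 = 32.2 L.
Step 1 — Isochoric: V stays 32.2 L; P/T = const ⇒ T₂ = 360 K, P₂ = 227 kPa.
W = 0 (no volume change).
ΔU = nCvΔT = 2.44×12.5×(360−420) = -1830 J.
Q = ΔU = -1830 J.
State after step 1: P = 227 kPa, V = 32.2 L, T = 360 K.
Step 2 — Polytropic n=1.16: T₂ = T₁(V₁/V₂)^(n−1) = 360×(0.170)^0.16 = 271 K; P₂ = P₁(V₁/V₂)^n = 29.1 kPa.
W = (P₁V₁−P₂V₂)/(n−1) = (227×32.2−29.1×189)/0.16 = 11300 J.
ΔU = nCvΔT = 2.44×12.5×(271−360) = -2700 J.
Q = ΔU + W = 8560 J.
Net over both steps: W = 11300 J, Q = 6740 J, ΔU = -4530 J.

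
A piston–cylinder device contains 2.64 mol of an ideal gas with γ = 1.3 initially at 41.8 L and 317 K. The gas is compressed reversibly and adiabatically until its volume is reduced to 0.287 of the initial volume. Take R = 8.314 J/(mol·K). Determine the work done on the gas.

10500 J

P₁ = nRT₁/V₁ = 2.64×8.314×317/41.8 = 166 kPa.
Adiabatic: TV^(γ−1) = const ⇒ T₂ = 317×(3.48)^0.300 = 461 K; PV^γ = const ⇒ P₂ = 843 kPa.
ΔU = nCvΔT = 2.64×27.7×(461−317) = 10500 J.
Q = 0 for an adiabatic process, so W = −ΔU = -10500 J.
Work done on the gas = −W_by = 10500 J.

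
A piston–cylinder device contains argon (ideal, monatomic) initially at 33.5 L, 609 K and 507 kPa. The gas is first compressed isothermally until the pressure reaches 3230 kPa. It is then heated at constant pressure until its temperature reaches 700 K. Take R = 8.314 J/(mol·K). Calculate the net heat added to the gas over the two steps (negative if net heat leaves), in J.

-25100 J

n = P₁V₁/(RT₁) = 507×33.5/(8.314×609) = 3.35 mol.
Step 1 — Isothermal: T stays 609 K; PV = const ⇒ V₂ = 5.26 L, P₂ = 3230 kPa.
ΔU = 0 (ideal gas, T constant).
W = nRT ln(V₂/V₁) = 3.35×8.314×609×ln(0.157) = -31500 J.
Q = ΔU + W = -31500 J.
State after step 1: P = 3230 kPa, V = 5.26 L, T = 609 K.
Step 2 — Isobaric: P stays 3230 kPa; V/T = const ⇒ T₂ = 700 K, V₂ = 6.04 L.
W = PΔV = 3230×(6.04−5.26) kPa·L = 2540 J.
ΔU = nCvΔT = 3.35×12.5×(700−609) = 3810 J.
Q = ΔU + W = nCpΔT = 6340 J.
Net over both steps: W = -28900 J, Q = -25100 J, ΔU = 3810 J.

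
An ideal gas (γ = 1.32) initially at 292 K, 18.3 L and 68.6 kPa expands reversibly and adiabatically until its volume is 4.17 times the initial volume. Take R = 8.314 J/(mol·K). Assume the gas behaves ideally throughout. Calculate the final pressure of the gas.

Adiabatic: TV^(γ−1) = const ⇒ T₂ = 292×(0.240)^0.320 = 185 K; PV^γ = const ⇒ P₂ = 10.4 kPa.

10.4 kPa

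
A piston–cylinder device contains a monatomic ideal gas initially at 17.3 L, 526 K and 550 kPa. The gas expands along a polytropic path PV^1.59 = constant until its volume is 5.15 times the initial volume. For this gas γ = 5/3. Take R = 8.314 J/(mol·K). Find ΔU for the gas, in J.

-8850 J

n = P₁V₁/(RT₁) = 550×17.3/(8.314×526) = 2.18 mol.
Polytropic n=1.59: T₂ = T₁(V₁/V₂)^(n−1) = 526×(0.194)^0.59 = 200 K; P₂ = P₁(V₁/V₂)^n = 40.6 kPa.
For an ideal gas ΔU = nCvΔT with Cv = (3/2)R = 12.5 J/(mol·K).
ΔU = 2.18×12.5×(200−526) = -8850 J.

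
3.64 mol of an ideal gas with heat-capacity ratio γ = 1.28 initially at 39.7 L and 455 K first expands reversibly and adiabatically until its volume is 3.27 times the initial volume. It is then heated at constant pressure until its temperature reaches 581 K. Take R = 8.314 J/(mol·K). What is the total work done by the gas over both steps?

21600 J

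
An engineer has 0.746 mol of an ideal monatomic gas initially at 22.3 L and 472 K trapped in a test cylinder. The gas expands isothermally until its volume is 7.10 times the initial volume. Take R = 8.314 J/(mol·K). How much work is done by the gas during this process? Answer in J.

P₁ = nRT₁/V₁ = 0.746×8.314×472/22.3 = 131 kPa.
Isothermal: T stays 472 K; PV = const ⇒ V₂ = 158 L, P₂ = 18.5 kPa.
W = nRT ln(V₂/V₁) = 0.746×8.314×472×ln(7.10) = 5740 J.

5740 J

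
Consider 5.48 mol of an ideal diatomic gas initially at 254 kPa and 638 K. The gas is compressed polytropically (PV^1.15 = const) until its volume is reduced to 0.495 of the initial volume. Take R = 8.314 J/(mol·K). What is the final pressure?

V₁ = nRT₁/P₁ = 5.48×8.314×638/254 = 114 L.
Polytropic n=1.15: T₂ = T₁(V₁/V₂)^(n−1) = 638×(2.02)^0.15 = 709 K; P₂ = P₁(V₁/V₂)^n = 570 kPa.

570 kPa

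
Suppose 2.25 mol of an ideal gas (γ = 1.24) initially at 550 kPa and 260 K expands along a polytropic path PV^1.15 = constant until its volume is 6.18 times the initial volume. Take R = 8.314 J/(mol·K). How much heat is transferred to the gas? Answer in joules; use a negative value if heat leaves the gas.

2910 J

V₁ = nRT₁/P₁ = 2.25×8.314×260/550 = 8.84 L.
Polytropic n=1.15: T₂ = T₁(V₁/V₂)^(n−1) = 260×(0.162)^0.15 = 198 K; P₂ = P₁(V₁/V₂)^n = 67.7 kPa.
W = (P₁V₁−P₂V₂)/(n−1) = (550×8.84−67.7×54.7)/0.15 = 7750 J.
ΔU = nCvΔT = 2.25×34.6×(198−260) = -4840 J.
Q = ΔU + W = 2910 J.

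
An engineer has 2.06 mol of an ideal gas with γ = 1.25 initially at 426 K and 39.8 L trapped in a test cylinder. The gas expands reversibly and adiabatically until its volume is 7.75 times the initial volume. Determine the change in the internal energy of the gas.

-11700 J

P₁ = nRT₁/V₁ = 2.06×8.314×426/39.8 = 183 kPa.
Adiabatic: TV^(γ−1) = const ⇒ T₂ = 426×(0.129)^0.250 = 255 K; PV^γ = const ⇒ P₂ = 14.2 kPa.
For an ideal gas ΔU = nCvΔT with Cv = R/(γ−1) = 33.3 J/(mol·K).
ΔU = 2.06×33.3×(255−426) = -11700 J.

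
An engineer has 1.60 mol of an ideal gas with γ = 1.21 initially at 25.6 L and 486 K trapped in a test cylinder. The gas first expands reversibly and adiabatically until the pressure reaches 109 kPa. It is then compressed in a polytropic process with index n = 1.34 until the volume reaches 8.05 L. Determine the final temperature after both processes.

P₁ = nRT₁/V₁ = 1.60×8.314×486/25.6 = 253 kPa.
Step 1 — Adiabatic: T₂/T₁ = (P₂/P₁)^((γ−1)/γ) ⇒ T₂ = 486×(0.432)^0.174 = 420 K; V₂ = 51.3 L.
ΔU = nCvΔT = 1.60×39.6×(420−486) = -4180 J.
Q = 0 for an adiabatic process, so W = −ΔU = 4180 J.
State after step 1: P = 109 kPa, V = 51.3 L, T = 420 K.
Step 2 — Polytropic n=1.34: T₂ = T₁(V₁/V₂)^(n−1) = 420×(6.37)^0.34 = 788 K; P₂ = P₁(V₁/V₂)^n = 1300 kPa.
W = (P₁V₁−P₂V₂)/(n−1) = (109×51.3−1300×8.05)/0.34 = -14400 J.
ΔU = nCvΔT = 1.60×39.6×(788−420) = 23300 J.
Q = ΔU + W = 8920 J.
Net over both steps: W = -10200 J, Q = 8920 J, ΔU = 19100 J.

788 K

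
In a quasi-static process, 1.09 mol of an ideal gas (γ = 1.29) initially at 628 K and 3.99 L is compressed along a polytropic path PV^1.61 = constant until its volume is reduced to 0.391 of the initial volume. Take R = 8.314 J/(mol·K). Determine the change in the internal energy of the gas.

15200 J

P₁ = nRT₁/V₁ = 1.09×8.314×628/3.99 = 1430 kPa.
Polytropic n=1.61: T₂ = T₁(V₁/V₂)^(n−1) = 628×(2.56)^0.61 = 1110 K; P₂ = P₁(V₁/V₂)^n = 6470 kPa.
For an ideal gas ΔU = nCvΔT with Cv = R/(γ−1) = 28.7 J/(mol·K).
ΔU = 1.09×28.7×(1110−628) = 15200 J.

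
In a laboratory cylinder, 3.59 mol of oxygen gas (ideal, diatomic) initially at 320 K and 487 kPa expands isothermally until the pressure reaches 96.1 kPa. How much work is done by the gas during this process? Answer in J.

V₁ = nRT₁/P₁ = 3.59×8.314×320/487 = 19.6 L.
Isothermal: T stays 320 K; PV = const ⇒ V₂ = 99.4 L, P₂ = 96.1 kPa.
W = nRT ln(V₂/V₁) = 3.59×8.314×320×ln(5.07) = 15500 J.

15500 J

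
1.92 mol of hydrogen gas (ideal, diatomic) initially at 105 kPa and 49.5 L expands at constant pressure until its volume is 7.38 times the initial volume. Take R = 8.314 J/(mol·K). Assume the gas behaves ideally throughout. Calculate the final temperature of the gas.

2400 K

T₁ = P₁V₁/(nR) = 105×49.5/(1.92×8.314) = 326 K.
Isobaric: P stays 105 kPa; V/T = const ⇒ T₂ = 2400 K, V₂ = 365 L.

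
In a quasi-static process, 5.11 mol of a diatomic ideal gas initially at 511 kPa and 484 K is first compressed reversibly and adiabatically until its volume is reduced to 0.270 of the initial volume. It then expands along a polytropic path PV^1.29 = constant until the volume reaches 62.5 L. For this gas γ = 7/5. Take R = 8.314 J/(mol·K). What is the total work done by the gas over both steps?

12300 J

V₁ = nRT₁/P₁ = 5.11×8.314×484/511 = 40.2 L.
Step 1 — Adiabatic: TV^(γ−1) = const ⇒ T₂ = 484×(3.70)^0.400 = 817 K; PV^γ = const ⇒ P₂ = 3200 kPa.
ΔU = nCvΔT = 5.11×20.8×(817−484) = 35400 J.
Q = 0 for an adiabatic process, so W = −ΔU = -35400 J.
State after step 1: P = 3200 kPa, V = 10.9 L, T = 817 K.
Step 2 — Polytropic n=1.29: T₂ = T₁(V₁/V₂)^(n−1) = 817×(0.174)^0.29 = 492 K; P₂ = P₁(V₁/V₂)^n = 334 kPa.
W = (P₁V₁−P₂V₂)/(n−1) = (3200×10.9−334×62.5)/0.29 = 47600 J.
ΔU = nCvΔT = 5.11×20.8×(492−817) = -34500 J.
Q = ΔU + W = 13100 J.
Net over both steps: W = 12300 J, Q = 13100 J, ΔU = 847 J.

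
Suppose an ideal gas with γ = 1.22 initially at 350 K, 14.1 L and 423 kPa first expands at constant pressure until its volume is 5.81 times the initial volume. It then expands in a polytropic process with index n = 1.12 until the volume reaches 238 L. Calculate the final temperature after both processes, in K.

n = P₁V₁/(RT₁) = 423×14.1/(8.314×350) = 2.05 mol.
Step 1 — Isobaric: P stays 423 kPa; V/T = const ⇒ T₂ = 2030 K, V₂ = 81.9 L.
W = PΔV = 423×(81.9−14.1) kPa·L = 28700 J.
ΔU = nCvΔT = 2.05×37.8×(2030−350) = 130000 J.
Q = ΔU + W = nCpΔT = 159000 J.
State after step 1: P = 423 kPa, V = 81.9 L, T = 2030 K.
Step 2 — Polytropic n=1.12: T₂ = T₁(V₁/V₂)^(n−1) = 2030×(0.344)^0.12 = 1790 K; P₂ = P₁(V₁/V₂)^n = 128 kPa.
W = (P₁V₁−P₂V₂)/(n−1) = (423×81.9−128×238)/0.12 = 34700 J.
ΔU = nCvΔT = 2.05×37.8×(1790−2030) = -18900 J.
Q = ΔU + W = 15800 J.
Net over both steps: W = 63400 J, Q = 175000 J, ΔU = 111000 J.

1790 K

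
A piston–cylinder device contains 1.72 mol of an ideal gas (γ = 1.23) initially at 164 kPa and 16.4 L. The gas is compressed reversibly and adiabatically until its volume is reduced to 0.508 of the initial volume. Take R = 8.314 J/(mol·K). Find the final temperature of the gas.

T₁ = P₁V₁/(nR) = 164×16.4/(1.72×8.314) = 188 K.
Adiabatic: TV^(γ−1) = const ⇒ T₂ = 188×(1.97)^0.230 = 220 K; PV^γ = const ⇒ P₂ = 377 kPa.

220 K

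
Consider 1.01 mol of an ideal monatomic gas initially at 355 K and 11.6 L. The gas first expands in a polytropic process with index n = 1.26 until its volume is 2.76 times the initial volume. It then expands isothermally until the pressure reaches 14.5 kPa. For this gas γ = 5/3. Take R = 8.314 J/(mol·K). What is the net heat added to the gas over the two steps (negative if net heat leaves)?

P₁ = nRT₁/V₁ = 1.01×8.314×355/11.6 = 257 kPa.
Step 1 — Polytropic n=1.26: T₂ = T₁(V₁/V₂)^(n−1) = 355×(0.362)^0.26 = 273 K; P₂ = P₁(V₁/V₂)^n = 71.5 kPa.
W = (P₁V₁−P₂V₂)/(n−1) = (257×11.6−71.5×32.0)/0.26 = 2660 J.
ΔU = nCvΔT = 1.01×12.5×(273−355) = -1040 J.
Q = ΔU + W = 1620 J.
State after step 1: P = 71.5 kPa, V = 32.0 L, T = 273 K.
Step 2 — Isothermal: T stays 273 K; PV = const ⇒ V₂ = 158 L, P₂ = 14.5 kPa.
ΔU = 0 (ideal gas, T constant).
W = nRT ln(V₂/V₁) = 1.01×8.314×273×ln(4.93) = 3650 J.
Q = ΔU + W = 3650 J.
Net over both steps: W = 6310 J, Q = 5280 J, ΔU = -1040 J.

5280 J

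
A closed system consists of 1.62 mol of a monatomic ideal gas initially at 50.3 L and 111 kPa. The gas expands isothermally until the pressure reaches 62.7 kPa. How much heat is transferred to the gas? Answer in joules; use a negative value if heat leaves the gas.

T₁ = P₁V₁/(nR) = 111×50.3/(1.62×8.314) = 415 K.
Isothermal: T stays 415 K; PV = const ⇒ V₂ = 89.0 L, P₂ = 62.7 kPa.
ΔU = 0 (ideal gas, T constant).
W = nRT ln(V₂/V₁) = 1.62×8.314×415×ln(1.77) = 3190 J.
Q = ΔU + W = 3190 J.

3190 J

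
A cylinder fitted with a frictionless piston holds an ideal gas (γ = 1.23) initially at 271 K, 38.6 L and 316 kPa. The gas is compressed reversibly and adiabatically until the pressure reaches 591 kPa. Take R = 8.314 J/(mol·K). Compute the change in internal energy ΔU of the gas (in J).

n = P₁V₁/(RT₁) = 316×38.6/(8.314×271) = 5.41 mol.
Adiabatic: T₂/T₁ = (P₂/P₁)^((γ−1)/γ) ⇒ T₂ = 271×(1.87)^0.187 = 305 K; V₂ = 23.2 L.
For an ideal gas ΔU = nCvΔT with Cv = R/(γ−1) = 36.1 J/(mol·K).
ΔU = 5.41×36.1×(305−271) = 6590 J.

6590 J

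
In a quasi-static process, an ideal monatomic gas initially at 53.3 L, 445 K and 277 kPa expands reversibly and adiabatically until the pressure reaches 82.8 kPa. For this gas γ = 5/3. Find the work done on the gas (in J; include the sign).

-8480 J

n = P₁V₁/(RT₁) = 277×53.3/(8.314×445) = 3.99 mol.
Adiabatic: T₂/T₁ = (P₂/P₁)^((γ−1)/γ) ⇒ T₂ = 445×(0.299)^0.400 = 275 K; V₂ = 110 L.
ΔU = nCvΔT = 3.99×12.5×(275−445) = -8480 J.
Q = 0 for an adiabatic process, so W = −ΔU = 8480 J.
Work done on the gas = −W_by = -8480 J.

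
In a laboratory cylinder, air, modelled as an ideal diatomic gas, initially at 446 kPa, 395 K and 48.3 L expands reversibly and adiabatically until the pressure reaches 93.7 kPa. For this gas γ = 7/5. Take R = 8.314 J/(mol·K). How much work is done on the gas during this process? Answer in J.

n = P₁V₁/(RT₁) = 446×48.3/(8.314×395) = 6.56 mol.
Adiabatic: T₂/T₁ = (P₂/P₁)^((γ−1)/γ) ⇒ T₂ = 395×(0.210)^0.286 = 253 K; V₂ = 147 L.
ΔU = nCvΔT = 6.56×20.8×(253−395) = -19400 J.
Q = 0 for an adiabatic process, so W = −ΔU = 19400 J.
Work done on the gas = −W_by = -19400 J.

-19400 J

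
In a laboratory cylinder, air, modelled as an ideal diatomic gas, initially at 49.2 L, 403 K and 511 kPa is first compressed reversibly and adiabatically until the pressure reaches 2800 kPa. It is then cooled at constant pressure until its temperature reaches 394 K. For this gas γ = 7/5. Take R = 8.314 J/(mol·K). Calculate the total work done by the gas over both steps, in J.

-55600 J

n = P₁V₁/(RT₁) = 511×49.2/(8.314×403) = 7.50 mol.
Step 1 — Adiabatic: T₂/T₁ = (P₂/P₁)^((γ−1)/γ) ⇒ T₂ = 403×(5.48)^0.286 = 655 K; V₂ = 14.6 L.
ΔU = nCvΔT = 7.50×20.8×(655−403) = 39300 J.
Q = 0 for an adiabatic process, so W = −ΔU = -39300 J.
State after step 1: P = 2800 kPa, V = 14.6 L, T = 655 K.
Step 2 — Isobaric: P stays 2800 kPa; V/T = const ⇒ T₂ = 394 K, V₂ = 8.78 L.
W = PΔV = 2800×(8.78−14.6) kPa·L = -16300 J.
ΔU = nCvΔT = 7.50×20.8×(394−655) = -40700 J.
Q = ΔU + W = nCpΔT = -57000 J.
Net over both steps: W = -55600 J, Q = -57000 J, ΔU = -1400 J.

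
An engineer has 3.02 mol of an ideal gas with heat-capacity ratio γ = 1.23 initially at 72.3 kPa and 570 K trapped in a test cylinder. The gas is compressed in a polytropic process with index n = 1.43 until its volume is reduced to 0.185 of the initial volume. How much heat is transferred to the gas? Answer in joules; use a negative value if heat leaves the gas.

V₁ = nRT₁/P₁ = 3.02×8.314×570/72.3 = 198 L.
Polytropic n=1.43: T₂ = T₁(V₁/V₂)^(n−1) = 570×(5.41)^0.43 = 1180 K; P₂ = P₁(V₁/V₂)^n = 807 kPa.
W = (P₁V₁−P₂V₂)/(n−1) = (72.3×198−807×36.6)/0.43 = -35500 J.
ΔU = nCvΔT = 3.02×36.1×(1180−570) = 66300 J.
Q = ΔU + W = 30900 J.

30900 J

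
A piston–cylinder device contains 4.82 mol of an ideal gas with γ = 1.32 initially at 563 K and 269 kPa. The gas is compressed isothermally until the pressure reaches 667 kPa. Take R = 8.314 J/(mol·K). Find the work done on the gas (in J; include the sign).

V₁ = nRT₁/P₁ = 4.82×8.314×563/269 = 83.9 L.
Isothermal: T stays 563 K; PV = const ⇒ V₂ = 33.8 L, P₂ = 667 kPa.
W = nRT ln(V₂/V₁) = 4.82×8.314×563×ln(0.403) = -20500 J.
Work done on the gas = −W_by = 20500 J.

20500 J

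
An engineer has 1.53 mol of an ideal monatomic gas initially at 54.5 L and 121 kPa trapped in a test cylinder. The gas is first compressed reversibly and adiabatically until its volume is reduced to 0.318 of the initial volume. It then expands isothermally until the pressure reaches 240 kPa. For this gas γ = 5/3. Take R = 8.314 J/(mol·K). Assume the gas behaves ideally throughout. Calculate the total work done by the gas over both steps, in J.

T₁ = P₁V₁/(nR) = 121×54.5/(1.53×8.314) = 518 K.
Step 1 — Adiabatic: TV^(γ−1) = const ⇒ T₂ = 518×(3.14)^0.667 = 1110 K; PV^γ = const ⇒ P₂ = 817 kPa.
ΔU = nCvΔT = 1.53×12.5×(1110−518) = 11300 J.
Q = 0 for an adiabatic process, so W = −ΔU = -11300 J.
State after step 1: P = 817 kPa, V = 17.3 L, T = 1110 K.
Step 2 — Isothermal: T stays 1110 K; PV = const ⇒ V₂ = 59.0 L, P₂ = 240 kPa.
ΔU = 0 (ideal gas, T constant).
W = nRT ln(V₂/V₁) = 1.53×8.314×1110×ln(3.40) = 17300 J.
Q = ΔU + W = 17300 J.
Net over both steps: W = 5990 J, Q = 17300 J, ΔU = 11300 J.

5990 J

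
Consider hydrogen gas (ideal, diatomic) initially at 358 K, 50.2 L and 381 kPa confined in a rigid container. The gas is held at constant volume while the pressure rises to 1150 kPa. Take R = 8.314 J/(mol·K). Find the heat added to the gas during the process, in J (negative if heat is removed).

96500 J

n = P₁V₁/(RT₁) = 381×50.2/(8.314×358) = 6.43 mol.
Isochoric: V stays 50.2 L; P/T = const ⇒ T₂ = 1080 K, P₂ = 1150 kPa.
W = 0 (no volume change).
ΔU = nCvΔT = 6.43×20.8×(1080−358) = 96500 J.
Q = ΔU = 96500 J.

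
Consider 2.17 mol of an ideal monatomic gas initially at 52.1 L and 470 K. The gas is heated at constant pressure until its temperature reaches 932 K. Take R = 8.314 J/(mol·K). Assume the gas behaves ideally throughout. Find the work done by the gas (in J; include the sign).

8340 J

P₁ = nRT₁/V₁ = 2.17×8.314×470/52.1 = 163 kPa.
Isobaric: P stays 163 kPa; V/T = const ⇒ T₂ = 932 K, V₂ = 103 L.
W = PΔV = 163×(103−52.1) kPa·L = 8340 J.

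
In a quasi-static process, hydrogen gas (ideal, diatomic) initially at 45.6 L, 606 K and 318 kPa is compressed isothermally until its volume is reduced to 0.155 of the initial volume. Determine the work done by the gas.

-27000 J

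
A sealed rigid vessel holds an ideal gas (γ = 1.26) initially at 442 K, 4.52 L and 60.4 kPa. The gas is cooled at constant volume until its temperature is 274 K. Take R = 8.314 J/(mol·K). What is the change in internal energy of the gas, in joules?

-399 J

n = P₁V₁/(RT₁) = 60.4×4.52/(8.314×442) = 0.0743 mol.
Isochoric: V stays 4.52 L; P/T = const ⇒ T₂ = 274 K, P₂ = 37.4 kPa.
For an ideal gas ΔU = nCvΔT with Cv = R/(γ−1) = 32.0 J/(mol·K).
ΔU = 0.0743×32.0×(274−442) = -399 J.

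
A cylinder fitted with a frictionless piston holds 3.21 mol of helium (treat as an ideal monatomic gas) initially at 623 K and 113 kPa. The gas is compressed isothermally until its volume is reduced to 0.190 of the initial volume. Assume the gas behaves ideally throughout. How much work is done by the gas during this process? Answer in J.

V₁ = nRT₁/P₁ = 3.21×8.314×623/113 = 147 L.
Isothermal: T stays 623 K; PV = const ⇒ V₂ = 28.0 L, P₂ = 595 kPa.
W = nRT ln(V₂/V₁) = 3.21×8.314×623×ln(0.190) = -27600 J.

-27600 J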